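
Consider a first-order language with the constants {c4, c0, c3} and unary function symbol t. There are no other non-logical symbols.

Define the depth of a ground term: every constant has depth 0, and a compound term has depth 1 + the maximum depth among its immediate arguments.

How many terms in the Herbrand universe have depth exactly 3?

Write N_k for the number of ground terms of depth ≤ k. A term of depth ≤ k is either a constant or a function symbol applied to arguments of depth ≤ k−1, so N_k = 3 + N_{k-1}.
N_0 = 3
N_1 = 3 + 3 = 6
N_2 = 3 + 6 = 9
N_3 = 3 + 9 = 12
Terms of depth exactly 3: N_3 − N_2 = 12 − 9 = 3.

3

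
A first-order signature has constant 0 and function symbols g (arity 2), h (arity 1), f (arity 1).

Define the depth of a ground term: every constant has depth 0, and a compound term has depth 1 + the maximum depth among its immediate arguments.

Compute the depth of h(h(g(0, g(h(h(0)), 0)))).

depth(h(0)) = 1 + depth(0) = 1 + 0 = 1
depth(h(h(0))) = 1 + depth(h(0)) = 1 + 1 = 2
depth(g(h(h(0)), 0)) = 1 + max(2, 0) = 3
depth(g(0, g(h(h(0)), 0))) = 1 + max(0, 3) = 4
depth(h(g(0, g(h(h(0)), 0)))) = 1 + depth(g(0, g(h(h(0)), 0))) = 1 + 4 = 5
depth(h(h(g(0, g(h(h(0)), 0))))) = 1 + depth(h(g(0, g(h(h(0)), 0)))) = 1 + 5 = 6

6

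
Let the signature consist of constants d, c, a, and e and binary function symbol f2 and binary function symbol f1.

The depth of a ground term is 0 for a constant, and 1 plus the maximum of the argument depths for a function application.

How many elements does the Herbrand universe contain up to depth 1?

Let N_k count ground terms of depth at most k. Each non-constant term of depth ≤ k is some function symbol applied to depth-≤(k−1) arguments, giving N_k = 4 + N_{k-1}^2 + N_{k-1}^2.
N_0 = 4
N_1 = 4 + 4^2 + 4^2 = 36

36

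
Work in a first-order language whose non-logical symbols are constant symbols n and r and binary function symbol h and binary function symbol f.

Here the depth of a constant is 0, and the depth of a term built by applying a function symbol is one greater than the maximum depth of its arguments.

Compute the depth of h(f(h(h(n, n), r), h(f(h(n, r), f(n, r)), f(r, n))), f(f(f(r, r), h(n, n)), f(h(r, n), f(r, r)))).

5

depth(h(n, n)) = 1 + max(0, 0) = 1
depth(h(h(n, n), r)) = 1 + max(1, 0) = 2
depth(h(n, r)) = 1 + max(0, 0) = 1
depth(f(n, r)) = 1 + max(0, 0) = 1
depth(f(h(n, r), f(n, r))) = 1 + max(1, 1) = 2
depth(f(r, n)) = 1 + max(0, 0) = 1
depth(h(f(h(n, r), f(n, r)), f(r, n))) = 1 + max(2, 1) = 3
depth(f(h(h(n, n), r), h(f(h(n, r), f(n, r)), f(r, n)))) = 1 + max(2, 3) = 4
depth(f(r, r)) = 1 + max(0, 0) = 1
depth(f(f(r, r), h(n, n))) = 1 + max(1, 1) = 2
depth(h(r, n)) = 1 + max(0, 0) = 1
depth(f(h(r, n), f(r, r))) = 1 + max(1, 1) = 2
depth(f(f(f(r, r), h(n, n)), f(h(r, n), f(r, r)))) = 1 + max(2, 2) = 3
depth(h(f(h(h(n, n), r), h(f(h(n, r), f(n, r)), f(r, n))), f(f(f(r, r), h(n, n)), f(h(r, n), f(r, r))))) = 1 + max(4, 3) = 5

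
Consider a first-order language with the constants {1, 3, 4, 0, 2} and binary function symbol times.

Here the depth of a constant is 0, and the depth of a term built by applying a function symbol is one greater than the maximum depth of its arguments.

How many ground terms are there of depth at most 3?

Let N_k count ground terms of depth at most k. Each non-constant term of depth ≤ k is some function symbol applied to depth-≤(k−1) arguments, giving N_k = 5 + N_{k-1}^2.
N_0 = 5
N_1 = 5 + 5^2 = 30
N_2 = 5 + 30^2 = 905
N_3 = 5 + 905^2 = 819030

819030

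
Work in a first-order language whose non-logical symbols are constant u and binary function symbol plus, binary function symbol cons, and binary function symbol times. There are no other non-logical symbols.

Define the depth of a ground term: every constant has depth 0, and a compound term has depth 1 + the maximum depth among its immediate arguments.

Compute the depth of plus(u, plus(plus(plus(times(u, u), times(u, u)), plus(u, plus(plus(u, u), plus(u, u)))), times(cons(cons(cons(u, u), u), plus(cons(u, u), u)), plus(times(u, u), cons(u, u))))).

depth(times(u, u)) = 1 + max(0, 0) = 1
depth(plus(times(u, u), times(u, u))) = 1 + max(1, 1) = 2
depth(plus(u, u)) = 1 + max(0, 0) = 1
depth(plus(plus(u, u), plus(u, u))) = 1 + max(1, 1) = 2
depth(plus(u, plus(plus(u, u), plus(u, u)))) = 1 + max(0, 2) = 3
depth(plus(plus(times(u, u), times(u, u)), plus(u, plus(plus(u, u), plus(u, u))))) = 1 + max(2, 3) = 4
depth(cons(u, u)) = 1 + max(0, 0) = 1
depth(cons(cons(u, u), u)) = 1 + max(1, 0) = 2
depth(plus(cons(u, u), u)) = 1 + max(1, 0) = 2
depth(cons(cons(cons(u, u), u), plus(cons(u, u), u))) = 1 + max(2, 2) = 3
depth(plus(times(u, u), cons(u, u))) = 1 + max(1, 1) = 2
depth(times(cons(cons(cons(u, u), u), plus(cons(u, u), u)), plus(times(u, u), cons(u, u)))) = 1 + max(3, 2) = 4
depth(plus(plus(plus(times(u, u), times(u, u)), plus(u, plus(plus(u, u), plus(u, u)))), times(cons(cons(cons(u, u), u), plus(cons(u, u), u)), plus(times(u, u), cons(u, u))))) = 1 + max(4, 4) = 5
depth(plus(u, plus(plus(plus(times(u, u), times(u, u)), plus(u, plus(plus(u, u), plus(u, u)))), times(cons(cons(cons(u, u), u), plus(cons(u, u), u)), plus(times(u, u), cons(u, u)))))) = 1 + max(0, 5) = 6

6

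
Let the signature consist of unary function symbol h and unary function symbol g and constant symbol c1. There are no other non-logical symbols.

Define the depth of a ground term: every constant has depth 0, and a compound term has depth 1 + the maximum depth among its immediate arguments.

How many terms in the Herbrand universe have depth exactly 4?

Write N_k for the number of ground terms of depth ≤ k. A term of depth ≤ k is either a constant or a function symbol applied to arguments of depth ≤ k−1, so N_k = 1 + N_{k-1} + N_{k-1}.
N_0 = 1
N_1 = 1 + 1 + 1 = 3
N_2 = 1 + 3 + 3 = 7
N_3 = 1 + 7 + 7 = 15
N_4 = 1 + 15 + 15 = 31
Terms of depth exactly 4: N_4 − N_3 = 31 − 15 = 16.

16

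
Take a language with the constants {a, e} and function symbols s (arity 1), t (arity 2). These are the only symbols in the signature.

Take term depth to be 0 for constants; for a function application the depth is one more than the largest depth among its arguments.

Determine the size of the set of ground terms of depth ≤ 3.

If N_k denotes the number of depth-≤k ground terms, the 2 constants give N_0 = 2, and each function symbol of arity r contributes N_{k-1}^r new terms at level k: N_k = 2 + N_{k-1} + N_{k-1}^2.
N_0 = 2
N_1 = 2 + 2 + 2^2 = 8
N_2 = 2 + 8 + 8^2 = 74
N_3 = 2 + 74 + 74^2 = 5552

5552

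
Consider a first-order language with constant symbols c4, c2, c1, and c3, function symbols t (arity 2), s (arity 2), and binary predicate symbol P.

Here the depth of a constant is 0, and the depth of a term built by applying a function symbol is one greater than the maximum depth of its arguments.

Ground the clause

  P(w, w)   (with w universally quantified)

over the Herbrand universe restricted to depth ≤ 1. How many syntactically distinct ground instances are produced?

36

Ground terms of depth ≤ 1:
  Let N_k = |{terms of depth ≤ k}|. Then N_0 = 4 and N_k = 4 + N_{k-1}^2 + N_{k-1}^2 for k ≥ 1 (one summand per function symbol, arity giving the exponent).
  N_0 = 4
  N_1 = 4 + 4^2 + 4^2 = 36
So there are 36 ground terms available for substitution.
The variable w ranges independently over the available ground terms, and distinct assignments produce distinct instances.
Number of ground instances = 36.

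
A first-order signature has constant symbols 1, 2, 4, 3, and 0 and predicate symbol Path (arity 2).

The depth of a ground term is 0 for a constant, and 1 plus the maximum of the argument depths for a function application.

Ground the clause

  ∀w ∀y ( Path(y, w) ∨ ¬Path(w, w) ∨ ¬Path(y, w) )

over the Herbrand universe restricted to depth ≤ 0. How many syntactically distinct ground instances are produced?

25

Ground terms of depth ≤ 0:
  With no function symbols every ground term is a constant, so there are exactly 5 ground terms at every depth bound.
  N_0 = 5
  Explicitly: 1, 2, 4, 3, 0.
So there are 5 ground terms available for substitution.
There are 2 variables to instantiate (w, y), each occurring in at least one literal, so different choices give different ground instances.
Number of ground instances = 5^2 = 25.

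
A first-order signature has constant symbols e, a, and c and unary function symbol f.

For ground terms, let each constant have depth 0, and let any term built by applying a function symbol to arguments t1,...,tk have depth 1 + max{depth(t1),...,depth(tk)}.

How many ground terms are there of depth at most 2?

Count level by level. With function symbols f/1, the terms of depth ≤ k are the 3 constants together with each function applied to depth-≤(k−1) tuples, so N_k = 3 + N_{k-1}.
N_0 = 3
N_1 = 3 + 3 = 6
N_2 = 3 + 6 = 9
Explicitly: e, a, c, f(e), f(a), f(c), f(f(e)), f(f(a)), f(f(c)).

9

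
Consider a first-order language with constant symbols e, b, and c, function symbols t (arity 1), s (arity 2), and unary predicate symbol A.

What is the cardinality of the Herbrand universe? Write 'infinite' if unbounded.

infinite

The signature has at least one function symbol (t, arity 1) and at least one constant (e).
Iterating t gives infinitely many distinct ground terms: e, t(e), t(t(e)), ...
So the Herbrand universe is infinite.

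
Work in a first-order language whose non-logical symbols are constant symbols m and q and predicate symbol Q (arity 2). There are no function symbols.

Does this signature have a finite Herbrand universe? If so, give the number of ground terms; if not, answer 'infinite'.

2

There are no function symbols, so every ground term is one of the 2 constants.
The Herbrand universe is {m, q}, which is finite with 2 elements.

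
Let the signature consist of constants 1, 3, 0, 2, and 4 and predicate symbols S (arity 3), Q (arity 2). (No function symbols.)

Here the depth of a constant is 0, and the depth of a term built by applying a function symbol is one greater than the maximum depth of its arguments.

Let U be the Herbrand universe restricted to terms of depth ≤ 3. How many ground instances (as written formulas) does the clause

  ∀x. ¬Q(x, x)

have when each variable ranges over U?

5

Ground terms of depth ≤ 3:
  With no function symbols every ground term is a constant, so there are exactly 5 ground terms at every depth bound.
  N_0 = 5
  N_1 = 5
  N_2 = 5
  N_3 = 5
  Explicitly: 1, 3, 0, 2, 4.
So there are 5 ground terms available for substitution.
There is 1 variable to instantiate (x),  occurring in at least one literal, so different choices give different ground instances.
Number of ground instances = 5.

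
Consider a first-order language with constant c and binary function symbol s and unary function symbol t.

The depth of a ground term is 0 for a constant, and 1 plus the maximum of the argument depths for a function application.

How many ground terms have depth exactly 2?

10

Write N_k for the number of ground terms of depth ≤ k. A term of depth ≤ k is either a constant or a function symbol applied to arguments of depth ≤ k−1, so N_k = 1 + N_{k-1}^2 + N_{k-1}.
N_0 = 1
N_1 = 1 + 1^2 + 1 = 3
N_2 = 1 + 3^2 + 3 = 13
Terms of depth exactly 2: N_2 − N_1 = 13 − 3 = 10.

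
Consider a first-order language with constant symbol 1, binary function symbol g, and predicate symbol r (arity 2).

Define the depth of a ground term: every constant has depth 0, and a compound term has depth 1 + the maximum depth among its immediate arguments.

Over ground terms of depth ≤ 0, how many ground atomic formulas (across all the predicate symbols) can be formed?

First count ground terms of depth ≤ 0.
Count level by level. With function symbols g/2, the terms of depth ≤ k are the 1 constant together with each function applied to depth-≤(k−1) tuples, so N_k = 1 + N_{k-1}^2.
N_0 = 1
Explicitly: 1.
So |H| = 1.
Each predicate of arity r yields |H|^r ground atoms (one per choice of an r-tuple from H):
  r: 1^2 = 1
Total ground atoms: 1.

1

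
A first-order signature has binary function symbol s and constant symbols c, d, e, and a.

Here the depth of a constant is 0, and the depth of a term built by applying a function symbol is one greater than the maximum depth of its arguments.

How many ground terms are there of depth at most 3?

163220

Write N_k for the number of ground terms of depth ≤ k. A term of depth ≤ k is either a constant or a function symbol applied to arguments of depth ≤ k−1, so N_k = 4 + N_{k-1}^2.
N_0 = 4
N_1 = 4 + 4^2 = 20
N_2 = 4 + 20^2 = 404
N_3 = 4 + 404^2 = 163220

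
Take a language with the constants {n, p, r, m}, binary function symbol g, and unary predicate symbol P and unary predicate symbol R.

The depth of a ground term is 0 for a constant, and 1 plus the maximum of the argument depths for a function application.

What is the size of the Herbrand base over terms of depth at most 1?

First count ground terms of depth ≤ 1.
Count level by level. With function symbols g/2, the terms of depth ≤ k are the 4 constants together with each function applied to depth-≤(k−1) tuples, so N_k = 4 + N_{k-1}^2.
N_0 = 4
N_1 = 4 + 4^2 = 20
So |H| = 20.
Ground atoms are formed by filling each argument slot of a predicate with a term from H, so an r-ary predicate gives |H|^r atoms:
  P: 20;  R: 20
Total ground atoms: 20 + 20 = 40.

40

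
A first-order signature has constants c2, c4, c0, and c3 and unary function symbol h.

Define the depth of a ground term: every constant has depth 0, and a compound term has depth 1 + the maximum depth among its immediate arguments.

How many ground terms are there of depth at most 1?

Count level by level. With function symbols h/1, the terms of depth ≤ k are the 4 constants together with each function applied to depth-≤(k−1) tuples, so N_k = 4 + N_{k-1}.
N_0 = 4
N_1 = 4 + 4 = 8

8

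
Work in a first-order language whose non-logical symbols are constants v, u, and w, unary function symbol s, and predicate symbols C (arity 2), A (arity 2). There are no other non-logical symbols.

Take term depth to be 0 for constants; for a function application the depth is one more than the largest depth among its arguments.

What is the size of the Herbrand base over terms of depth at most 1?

First count ground terms of depth ≤ 1.
Write N_k for the number of ground terms of depth ≤ k. A term of depth ≤ k is either a constant or a function symbol applied to arguments of depth ≤ k−1, so N_k = 3 + N_{k-1}.
N_0 = 3
N_1 = 3 + 3 = 6
Explicitly: v, u, w, s(v), s(u), s(w).
So |H| = 6.
A ground atom is a predicate applied to a tuple of terms from H, so the count is the sum over predicates of |H|^arity:
  C: 6^2 = 36;  A: 6^2 = 36
Total ground atoms: 36 + 36 = 72.

72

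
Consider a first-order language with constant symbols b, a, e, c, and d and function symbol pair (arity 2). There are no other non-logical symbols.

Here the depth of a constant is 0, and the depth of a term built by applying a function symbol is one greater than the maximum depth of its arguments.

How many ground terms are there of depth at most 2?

905

Let N_k = |{terms of depth ≤ k}|. Then N_0 = 5 and N_k = 5 + N_{k-1}^2 for k ≥ 1 (one summand per function symbol, arity giving the exponent).
N_0 = 5
N_1 = 5 + 5^2 = 30
N_2 = 5 + 30^2 = 905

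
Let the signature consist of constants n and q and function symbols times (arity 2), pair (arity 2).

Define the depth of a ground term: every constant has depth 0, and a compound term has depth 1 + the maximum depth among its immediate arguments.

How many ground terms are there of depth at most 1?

Write N_k for the number of ground terms of depth ≤ k. A term of depth ≤ k is either a constant or a function symbol applied to arguments of depth ≤ k−1, so N_k = 2 + N_{k-1}^2 + N_{k-1}^2.
N_0 = 2
N_1 = 2 + 2^2 + 2^2 = 10
Explicitly: n, q, times(n, n), times(n, q), times(q, n), times(q, q), pair(n, n), pair(n, q), pair(q, n), pair(q, q).

10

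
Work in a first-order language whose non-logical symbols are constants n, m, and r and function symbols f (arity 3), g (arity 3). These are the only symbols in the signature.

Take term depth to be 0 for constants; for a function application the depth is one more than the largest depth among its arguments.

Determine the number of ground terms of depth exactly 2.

Count level by level. With function symbols f/3, g/3, the terms of depth ≤ k are the 3 constants together with each function applied to depth-≤(k−1) tuples, so N_k = 3 + N_{k-1}^3 + N_{k-1}^3.
N_0 = 3
N_1 = 3 + 3^3 + 3^3 = 57
N_2 = 3 + 57^3 + 57^3 = 370389
Terms of depth exactly 2: N_2 − N_1 = 370389 − 57 = 370332.

370332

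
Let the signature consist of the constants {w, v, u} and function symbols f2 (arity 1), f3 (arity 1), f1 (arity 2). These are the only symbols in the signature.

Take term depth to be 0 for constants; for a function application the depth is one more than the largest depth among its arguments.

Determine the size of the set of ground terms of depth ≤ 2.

Let N_k = |{terms of depth ≤ k}|. Then N_0 = 3 and N_k = 3 + N_{k-1} + N_{k-1} + N_{k-1}^2 for k ≥ 1 (one summand per function symbol, arity giving the exponent).
N_0 = 3
N_1 = 3 + 3 + 3 + 3^2 = 18
N_2 = 3 + 18 + 18 + 18^2 = 363

363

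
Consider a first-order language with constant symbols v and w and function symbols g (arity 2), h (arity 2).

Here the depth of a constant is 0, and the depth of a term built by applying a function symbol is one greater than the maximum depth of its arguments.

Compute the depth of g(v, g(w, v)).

2

depth(g(w, v)) = 1 + max(0, 0) = 1
depth(g(v, g(w, v))) = 1 + max(0, 1) = 2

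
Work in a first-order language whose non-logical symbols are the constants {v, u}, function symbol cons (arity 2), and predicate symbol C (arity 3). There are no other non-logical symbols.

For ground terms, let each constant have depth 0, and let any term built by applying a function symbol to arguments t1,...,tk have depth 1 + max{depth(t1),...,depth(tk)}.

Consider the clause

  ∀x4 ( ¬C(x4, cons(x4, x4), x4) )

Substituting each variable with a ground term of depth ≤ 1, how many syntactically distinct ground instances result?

6

Ground terms of depth ≤ 1:
  If N_k denotes the number of depth-≤k ground terms, the 2 constants give N_0 = 2, and each function symbol of arity r contributes N_{k-1}^r new terms at level k: N_k = 2 + N_{k-1}^2.
  N_0 = 2
  N_1 = 2 + 2^2 = 6
  Explicitly: v, u, cons(v, v), cons(v, u), cons(u, v), cons(u, u).
So there are 6 ground terms available for substitution.
The body mentions the single quantified variable x4; since ground terms form a free algebra, no two substitutions collapse to the same formula.
Number of ground instances = 6.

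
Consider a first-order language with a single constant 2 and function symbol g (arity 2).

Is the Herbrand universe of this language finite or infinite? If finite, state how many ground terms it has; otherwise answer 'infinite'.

infinite

The signature has at least one function symbol (g, arity 2) and at least one constant (2).
Iterating g gives infinitely many distinct ground terms: 2, g(2, 2), g(g(2, 2), g(2, 2)), ...
So the Herbrand universe is infinite.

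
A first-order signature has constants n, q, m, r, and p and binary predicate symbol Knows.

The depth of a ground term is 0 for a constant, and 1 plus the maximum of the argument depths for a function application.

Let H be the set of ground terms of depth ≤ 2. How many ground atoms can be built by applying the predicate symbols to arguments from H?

First count ground terms of depth ≤ 2.
With no function symbols every ground term is a constant, so there are exactly 5 ground terms at every depth bound.
N_0 = 5
N_1 = 5
N_2 = 5
So |H| = 5.
For each predicate symbol, the number of ground atoms is |H| raised to its arity; summing:
  Knows: 5^2 = 25
Total ground atoms: 25.

25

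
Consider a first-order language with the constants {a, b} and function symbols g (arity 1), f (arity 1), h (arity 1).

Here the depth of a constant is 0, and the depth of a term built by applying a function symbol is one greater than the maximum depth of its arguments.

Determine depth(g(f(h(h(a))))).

4

depth(h(a)) = 1 + depth(a) = 1 + 0 = 1
depth(h(h(a))) = 1 + depth(h(a)) = 1 + 1 = 2
depth(f(h(h(a)))) = 1 + depth(h(h(a))) = 1 + 2 = 3
depth(g(f(h(h(a))))) = 1 + depth(f(h(h(a)))) = 1 + 3 = 4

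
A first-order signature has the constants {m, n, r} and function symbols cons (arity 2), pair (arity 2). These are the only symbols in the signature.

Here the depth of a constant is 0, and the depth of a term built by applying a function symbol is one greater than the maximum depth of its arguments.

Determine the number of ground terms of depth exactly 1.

18

Let N_k = |{terms of depth ≤ k}|. Then N_0 = 3 and N_k = 3 + N_{k-1}^2 + N_{k-1}^2 for k ≥ 1 (one summand per function symbol, arity giving the exponent).
N_0 = 3
N_1 = 3 + 3^2 + 3^2 = 21
Terms of depth exactly 1: N_1 − N_0 = 21 − 3 = 18.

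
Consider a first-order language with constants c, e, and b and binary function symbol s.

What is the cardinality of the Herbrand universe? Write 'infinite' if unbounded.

The signature has at least one function symbol (s, arity 2) and at least one constant (c).
Iterating s gives infinitely many distinct ground terms: c, s(c, c), s(s(c, c), s(c, c)), ...
So the Herbrand universe is infinite.

infinite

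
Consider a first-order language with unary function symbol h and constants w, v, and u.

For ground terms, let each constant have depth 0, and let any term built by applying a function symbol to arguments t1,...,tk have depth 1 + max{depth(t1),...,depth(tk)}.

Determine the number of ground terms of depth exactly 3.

Count level by level. With function symbols h/1, the terms of depth ≤ k are the 3 constants together with each function applied to depth-≤(k−1) tuples, so N_k = 3 + N_{k-1}.
N_0 = 3
N_1 = 3 + 3 = 6
N_2 = 3 + 6 = 9
N_3 = 3 + 9 = 12
Terms of depth exactly 3: N_3 − N_2 = 12 − 9 = 3.

3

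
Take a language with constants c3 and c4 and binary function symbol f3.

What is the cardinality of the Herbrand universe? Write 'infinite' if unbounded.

infinite

The signature has at least one function symbol (f3, arity 2) and at least one constant (c3).
Iterating f3 gives infinitely many distinct ground terms: c3, f3(c3, c3), f3(f3(c3, c3), f3(c3, c3)), ...
So the Herbrand universe is infinite.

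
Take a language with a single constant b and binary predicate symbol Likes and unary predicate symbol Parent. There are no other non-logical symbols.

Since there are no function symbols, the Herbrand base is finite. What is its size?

With no function symbols, the Herbrand universe is just the 1 constant.
Ground atoms per predicate: Likes: 1^2 = 1, Parent: 1.
Herbrand base size = 1 + 1 = 2.

2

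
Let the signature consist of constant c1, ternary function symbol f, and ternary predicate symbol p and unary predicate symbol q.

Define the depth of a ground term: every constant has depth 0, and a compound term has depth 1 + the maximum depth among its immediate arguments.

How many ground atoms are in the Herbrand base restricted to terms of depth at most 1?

First count ground terms of depth ≤ 1.
Let N_k count ground terms of depth at most k. Each non-constant term of depth ≤ k is some function symbol applied to depth-≤(k−1) arguments, giving N_k = 1 + N_{k-1}^3.
N_0 = 1
N_1 = 1 + 1^3 = 2
So |H| = 2.
Each predicate of arity r yields |H|^r ground atoms (one per choice of an r-tuple from H):
  p: 2^3 = 8;  q: 2
Total ground atoms: 8 + 2 = 10.

10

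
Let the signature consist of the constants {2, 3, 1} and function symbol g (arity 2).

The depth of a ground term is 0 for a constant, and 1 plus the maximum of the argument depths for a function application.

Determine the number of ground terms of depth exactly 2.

135

Write N_k for the number of ground terms of depth ≤ k. A term of depth ≤ k is either a constant or a function symbol applied to arguments of depth ≤ k−1, so N_k = 3 + N_{k-1}^2.
N_0 = 3
N_1 = 3 + 3^2 = 12
N_2 = 3 + 12^2 = 147
Terms of depth exactly 2: N_2 − N_1 = 147 − 12 = 135.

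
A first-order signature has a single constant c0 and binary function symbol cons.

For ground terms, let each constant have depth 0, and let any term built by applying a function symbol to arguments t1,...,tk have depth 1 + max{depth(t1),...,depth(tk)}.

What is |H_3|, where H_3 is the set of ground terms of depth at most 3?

26

Count level by level. With function symbols cons/2, the terms of depth ≤ k are the 1 constant together with each function applied to depth-≤(k−1) tuples, so N_k = 1 + N_{k-1}^2.
N_0 = 1
N_1 = 1 + 1^2 = 2
N_2 = 1 + 2^2 = 5
N_3 = 1 + 5^2 = 26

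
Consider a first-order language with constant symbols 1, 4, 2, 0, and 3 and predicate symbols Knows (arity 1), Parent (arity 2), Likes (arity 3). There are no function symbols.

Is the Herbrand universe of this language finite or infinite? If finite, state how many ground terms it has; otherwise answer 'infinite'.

There are no function symbols, so every ground term is one of the 5 constants.
The Herbrand universe is {1, 4, 2, 0, 3}, which is finite with 5 elements.

5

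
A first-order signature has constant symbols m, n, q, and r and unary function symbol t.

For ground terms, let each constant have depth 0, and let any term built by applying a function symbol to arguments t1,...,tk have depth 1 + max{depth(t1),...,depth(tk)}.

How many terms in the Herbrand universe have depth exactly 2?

Write N_k for the number of ground terms of depth ≤ k. A term of depth ≤ k is either a constant or a function symbol applied to arguments of depth ≤ k−1, so N_k = 4 + N_{k-1}.
N_0 = 4
N_1 = 4 + 4 = 8
N_2 = 4 + 8 = 12
Terms of depth exactly 2: N_2 − N_1 = 12 − 8 = 4.

4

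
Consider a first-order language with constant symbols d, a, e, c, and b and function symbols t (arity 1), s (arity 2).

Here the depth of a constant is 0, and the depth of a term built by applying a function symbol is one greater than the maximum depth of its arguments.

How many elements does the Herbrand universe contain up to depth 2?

1265

Count level by level. With function symbols t/1, s/2, the terms of depth ≤ k are the 5 constants together with each function applied to depth-≤(k−1) tuples, so N_k = 5 + N_{k-1} + N_{k-1}^2.
N_0 = 5
N_1 = 5 + 5 + 5^2 = 35
N_2 = 5 + 35 + 35^2 = 1265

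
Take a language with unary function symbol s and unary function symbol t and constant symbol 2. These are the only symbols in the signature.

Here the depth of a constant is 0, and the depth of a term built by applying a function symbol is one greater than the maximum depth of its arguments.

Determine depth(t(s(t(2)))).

depth(t(2)) = 1 + depth(2) = 1 + 0 = 1
depth(s(t(2))) = 1 + depth(t(2)) = 1 + 1 = 2
depth(t(s(t(2)))) = 1 + depth(s(t(2))) = 1 + 2 = 3

3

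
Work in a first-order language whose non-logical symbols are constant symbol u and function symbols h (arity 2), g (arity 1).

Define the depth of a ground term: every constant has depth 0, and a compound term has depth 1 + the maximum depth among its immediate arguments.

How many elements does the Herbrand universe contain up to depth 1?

3

Let N_k = |{terms of depth ≤ k}|. Then N_0 = 1 and N_k = 1 + N_{k-1}^2 + N_{k-1} for k ≥ 1 (one summand per function symbol, arity giving the exponent).
N_0 = 1
N_1 = 1 + 1^2 + 1 = 3
Explicitly: u, h(u, u), g(u).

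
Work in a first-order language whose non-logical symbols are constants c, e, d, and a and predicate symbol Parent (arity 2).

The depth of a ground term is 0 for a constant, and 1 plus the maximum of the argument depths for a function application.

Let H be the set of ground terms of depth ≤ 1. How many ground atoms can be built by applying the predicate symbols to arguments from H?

16

First count ground terms of depth ≤ 1.
With no function symbols every ground term is a constant, so there are exactly 4 ground terms at every depth bound.
N_0 = 4
N_1 = 4
So |H| = 4.
Each predicate of arity r yields |H|^r ground atoms (one per choice of an r-tuple from H):
  Parent: 4^2 = 16
Total ground atoms: 16.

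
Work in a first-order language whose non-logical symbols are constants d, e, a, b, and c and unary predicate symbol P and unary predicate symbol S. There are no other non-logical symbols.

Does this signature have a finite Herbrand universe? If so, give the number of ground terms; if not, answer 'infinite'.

There are no function symbols, so every ground term is one of the 5 constants.
The Herbrand universe is {d, e, a, b, c}, which is finite with 5 elements.

5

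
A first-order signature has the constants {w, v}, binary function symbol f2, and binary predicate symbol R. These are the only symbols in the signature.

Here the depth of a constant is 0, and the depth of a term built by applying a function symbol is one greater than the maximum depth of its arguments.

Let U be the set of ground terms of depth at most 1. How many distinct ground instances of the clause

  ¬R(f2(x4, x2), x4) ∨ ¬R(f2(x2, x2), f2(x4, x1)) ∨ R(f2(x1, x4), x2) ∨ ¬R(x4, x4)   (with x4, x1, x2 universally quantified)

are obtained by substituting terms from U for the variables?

Ground terms of depth ≤ 1:
  Let N_k count ground terms of depth at most k. Each non-constant term of depth ≤ k is some function symbol applied to depth-≤(k−1) arguments, giving N_k = 2 + N_{k-1}^2.
  N_0 = 2
  N_1 = 2 + 2^2 = 6
So there are 6 ground terms available for substitution.
The body mentions every one of the 3 quantified variables; since ground terms form a free algebra, no two substitutions collapse to the same formula.
Number of ground instances = 6^3 = 216.

216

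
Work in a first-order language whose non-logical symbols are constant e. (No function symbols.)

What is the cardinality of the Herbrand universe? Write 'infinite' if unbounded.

There are no function symbols, so the only ground term is the single constant.
The Herbrand universe is {e}, finite with 1 element.

1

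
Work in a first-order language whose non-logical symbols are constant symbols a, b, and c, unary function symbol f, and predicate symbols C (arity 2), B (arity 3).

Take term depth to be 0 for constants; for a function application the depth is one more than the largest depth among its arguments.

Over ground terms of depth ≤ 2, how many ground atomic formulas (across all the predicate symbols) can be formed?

810

First count ground terms of depth ≤ 2.
Write N_k for the number of ground terms of depth ≤ k. A term of depth ≤ k is either a constant or a function symbol applied to arguments of depth ≤ k−1, so N_k = 3 + N_{k-1}.
N_0 = 3
N_1 = 3 + 3 = 6
N_2 = 3 + 6 = 9
So |H| = 9.
For each predicate symbol, the number of ground atoms is |H| raised to its arity; summing:
  C: 9^2 = 81;  B: 9^3 = 729
Total ground atoms: 81 + 729 = 810.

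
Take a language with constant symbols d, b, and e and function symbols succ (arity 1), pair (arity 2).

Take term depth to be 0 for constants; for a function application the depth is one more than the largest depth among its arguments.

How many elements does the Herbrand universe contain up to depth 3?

Let N_k count ground terms of depth at most k. Each non-constant term of depth ≤ k is some function symbol applied to depth-≤(k−1) arguments, giving N_k = 3 + N_{k-1} + N_{k-1}^2.
N_0 = 3
N_1 = 3 + 3 + 3^2 = 15
N_2 = 3 + 15 + 15^2 = 243
N_3 = 3 + 243 + 243^2 = 59295

59295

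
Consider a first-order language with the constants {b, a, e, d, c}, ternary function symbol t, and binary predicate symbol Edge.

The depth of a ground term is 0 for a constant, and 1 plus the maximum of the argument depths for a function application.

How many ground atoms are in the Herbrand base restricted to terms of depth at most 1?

16900

First count ground terms of depth ≤ 1.
Let N_k count ground terms of depth at most k. Each non-constant term of depth ≤ k is some function symbol applied to depth-≤(k−1) arguments, giving N_k = 5 + N_{k-1}^3.
N_0 = 5
N_1 = 5 + 5^3 = 130
So |H| = 130.
Each predicate of arity r yields |H|^r ground atoms (one per choice of an r-tuple from H):
  Edge: 130^2 = 16900
Total ground atoms: 16900.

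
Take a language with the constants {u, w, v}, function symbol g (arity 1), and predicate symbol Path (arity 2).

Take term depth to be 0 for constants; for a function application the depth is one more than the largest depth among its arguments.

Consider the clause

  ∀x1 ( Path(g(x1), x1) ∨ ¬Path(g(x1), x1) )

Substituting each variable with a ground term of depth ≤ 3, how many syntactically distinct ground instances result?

Ground terms of depth ≤ 3:
  Count level by level. With function symbols g/1, the terms of depth ≤ k are the 3 constants together with each function applied to depth-≤(k−1) tuples, so N_k = 3 + N_{k-1}.
  N_0 = 3
  N_1 = 3 + 3 = 6
  N_2 = 3 + 6 = 9
  N_3 = 3 + 9 = 12
  Explicitly: u, w, v, g(u), g(w), g(v), g(g(u)), g(g(w)), g(g(v)), g(g(g(u))), g(g(g(w))), g(g(g(v))).
So there are 12 ground terms available for substitution.
The body mentions the single quantified variable x1; since ground terms form a free algebra, no two substitutions collapse to the same formula.
Number of ground instances = 12.

12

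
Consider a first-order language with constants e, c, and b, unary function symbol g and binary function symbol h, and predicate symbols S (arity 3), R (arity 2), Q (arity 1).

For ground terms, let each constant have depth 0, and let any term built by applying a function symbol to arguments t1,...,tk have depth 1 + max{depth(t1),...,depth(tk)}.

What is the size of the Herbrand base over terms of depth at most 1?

3615

First count ground terms of depth ≤ 1.
If N_k denotes the number of depth-≤k ground terms, the 3 constants give N_0 = 3, and each function symbol of arity r contributes N_{k-1}^r new terms at level k: N_k = 3 + N_{k-1} + N_{k-1}^2.
N_0 = 3
N_1 = 3 + 3 + 3^2 = 15
So |H| = 15.
Each predicate of arity r yields |H|^r ground atoms (one per choice of an r-tuple from H):
  S: 15^3 = 3375;  R: 15^2 = 225;  Q: 15
Total ground atoms: 3375 + 225 + 15 = 3615.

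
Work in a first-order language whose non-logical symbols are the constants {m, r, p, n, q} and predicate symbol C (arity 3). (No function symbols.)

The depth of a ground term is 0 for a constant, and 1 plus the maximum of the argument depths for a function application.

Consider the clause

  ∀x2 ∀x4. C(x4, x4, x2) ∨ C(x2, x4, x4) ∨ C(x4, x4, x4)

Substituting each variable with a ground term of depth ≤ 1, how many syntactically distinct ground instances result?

Ground terms of depth ≤ 1:
  With no function symbols every ground term is a constant, so there are exactly 5 ground terms at every depth bound.
  N_0 = 5
  N_1 = 5
  Explicitly: m, r, p, n, q.
So there are 5 ground terms available for substitution.
There are 2 variables to instantiate (x2, x4), each occurring in at least one literal, so different choices give different ground instances.
Number of ground instances = 5^2 = 25.

25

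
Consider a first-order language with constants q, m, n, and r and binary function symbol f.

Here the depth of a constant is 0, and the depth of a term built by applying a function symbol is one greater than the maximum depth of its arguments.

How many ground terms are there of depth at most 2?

Write N_k for the number of ground terms of depth ≤ k. A term of depth ≤ k is either a constant or a function symbol applied to arguments of depth ≤ k−1, so N_k = 4 + N_{k-1}^2.
N_0 = 4
N_1 = 4 + 4^2 = 20
N_2 = 4 + 20^2 = 404

404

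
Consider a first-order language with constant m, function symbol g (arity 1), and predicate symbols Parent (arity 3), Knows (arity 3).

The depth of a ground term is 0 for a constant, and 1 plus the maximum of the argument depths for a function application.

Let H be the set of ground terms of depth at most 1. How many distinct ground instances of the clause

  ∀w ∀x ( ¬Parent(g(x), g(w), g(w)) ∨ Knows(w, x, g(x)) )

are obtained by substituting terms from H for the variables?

Ground terms of depth ≤ 1:
  Count level by level. With function symbols g/1, the terms of depth ≤ k are the 1 constant together with each function applied to depth-≤(k−1) tuples, so N_k = 1 + N_{k-1}.
  N_0 = 1
  N_1 = 1 + 1 = 2
  Explicitly: m, g(m).
So there are 2 ground terms available for substitution.
Each of w, x ranges independently over the available ground terms, and distinct assignments produce distinct instances.
Number of ground instances = 2^2 = 4.

4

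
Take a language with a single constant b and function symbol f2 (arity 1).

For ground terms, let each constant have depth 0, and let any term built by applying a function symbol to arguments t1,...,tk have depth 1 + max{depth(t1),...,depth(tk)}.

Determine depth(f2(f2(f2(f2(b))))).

depth(f2(b)) = 1 + depth(b) = 1 + 0 = 1
depth(f2(f2(b))) = 1 + depth(f2(b)) = 1 + 1 = 2
depth(f2(f2(f2(b)))) = 1 + depth(f2(f2(b))) = 1 + 2 = 3
depth(f2(f2(f2(f2(b))))) = 1 + depth(f2(f2(f2(b)))) = 1 + 3 = 4

4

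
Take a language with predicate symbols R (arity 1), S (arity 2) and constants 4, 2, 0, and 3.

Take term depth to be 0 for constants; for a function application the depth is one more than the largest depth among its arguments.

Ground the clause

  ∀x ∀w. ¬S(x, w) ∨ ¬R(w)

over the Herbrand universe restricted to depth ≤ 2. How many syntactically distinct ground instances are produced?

Ground terms of depth ≤ 2:
  With no function symbols every ground term is a constant, so there are exactly 4 ground terms at every depth bound.
  N_0 = 4
  N_1 = 4
  N_2 = 4
  Explicitly: 4, 2, 0, 3.
So there are 4 ground terms available for substitution.
Each of x, w ranges independently over the available ground terms, and distinct assignments produce distinct instances.
Number of ground instances = 4^2 = 16.

16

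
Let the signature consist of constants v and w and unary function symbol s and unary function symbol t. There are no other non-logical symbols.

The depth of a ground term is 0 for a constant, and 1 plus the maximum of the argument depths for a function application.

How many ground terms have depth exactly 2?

Let N_k count ground terms of depth at most k. Each non-constant term of depth ≤ k is some function symbol applied to depth-≤(k−1) arguments, giving N_k = 2 + N_{k-1} + N_{k-1}.
N_0 = 2
N_1 = 2 + 2 + 2 = 6
N_2 = 2 + 6 + 6 = 14
Terms of depth exactly 2: N_2 − N_1 = 14 − 6 = 8.

8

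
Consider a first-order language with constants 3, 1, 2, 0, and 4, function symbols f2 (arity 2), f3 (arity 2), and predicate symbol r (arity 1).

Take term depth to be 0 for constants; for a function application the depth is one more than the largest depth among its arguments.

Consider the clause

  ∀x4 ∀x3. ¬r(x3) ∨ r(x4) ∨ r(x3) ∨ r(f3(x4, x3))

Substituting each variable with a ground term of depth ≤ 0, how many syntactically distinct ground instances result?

Ground terms of depth ≤ 0:
  Let N_k = |{terms of depth ≤ k}|. Then N_0 = 5 and N_k = 5 + N_{k-1}^2 + N_{k-1}^2 for k ≥ 1 (one summand per function symbol, arity giving the exponent).
  N_0 = 5
So there are 5 ground terms available for substitution.
The body mentions every one of the 2 quantified variables; since ground terms form a free algebra, no two substitutions collapse to the same formula.
Number of ground instances = 5^2 = 25.

25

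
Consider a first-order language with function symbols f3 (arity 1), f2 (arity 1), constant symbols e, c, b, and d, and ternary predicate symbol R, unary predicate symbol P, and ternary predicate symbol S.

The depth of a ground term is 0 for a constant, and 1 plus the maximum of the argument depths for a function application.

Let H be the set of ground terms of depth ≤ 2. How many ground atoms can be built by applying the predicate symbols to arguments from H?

First count ground terms of depth ≤ 2.
Let N_k = |{terms of depth ≤ k}|. Then N_0 = 4 and N_k = 4 + N_{k-1} + N_{k-1} for k ≥ 1 (one summand per function symbol, arity giving the exponent).
N_0 = 4
N_1 = 4 + 4 + 4 = 12
N_2 = 4 + 12 + 12 = 28
So |H| = 28.
For each predicate symbol, the number of ground atoms is |H| raised to its arity; summing:
  R: 28^3 = 21952;  P: 28;  S: 28^3 = 21952
Total ground atoms: 21952 + 28 + 21952 = 43932.

43932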